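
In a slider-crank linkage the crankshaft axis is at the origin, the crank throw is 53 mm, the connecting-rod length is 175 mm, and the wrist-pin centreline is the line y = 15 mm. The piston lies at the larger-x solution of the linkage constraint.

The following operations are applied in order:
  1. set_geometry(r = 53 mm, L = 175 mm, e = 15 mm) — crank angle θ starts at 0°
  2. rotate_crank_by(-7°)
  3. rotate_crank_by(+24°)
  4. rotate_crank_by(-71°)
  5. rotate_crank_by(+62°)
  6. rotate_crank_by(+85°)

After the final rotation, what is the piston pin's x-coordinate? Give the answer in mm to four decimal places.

set_geometry: r = 53 mm, L = 175 mm, e = 15 mm; θ ← 0°
rotate_crank_by(-7°): θ ← 0° -7° = -7°
rotate_crank_by(+24°): θ ← -7° +24° = 17°
rotate_crank_by(-71°): θ ← 17° -71° = -54°
rotate_crank_by(+62°): θ ← -54° +62° = 8°
rotate_crank_by(+85°): θ ← 8° +85° = 93°
crank pin P = (r cos θ, r sin θ) = (-2.773806, 52.927365)
h = r sin θ − e = 52.927365 − 15 = 37.927365
x = r cos θ + √(L² − h²) = -2.773806 + √(30625.0 − 1438.4850) = -2.773806 + 170.840613 = 168.066807

168.0668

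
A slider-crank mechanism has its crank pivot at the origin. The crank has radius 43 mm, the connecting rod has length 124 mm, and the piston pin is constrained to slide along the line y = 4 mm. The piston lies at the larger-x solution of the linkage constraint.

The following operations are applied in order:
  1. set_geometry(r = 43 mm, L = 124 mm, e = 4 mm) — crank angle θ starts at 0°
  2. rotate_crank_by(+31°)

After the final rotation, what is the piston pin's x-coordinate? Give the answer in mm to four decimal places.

159.5232

set_geometry: r = 43 mm, L = 124 mm, e = 4 mm; θ ← 0°
rotate_crank_by(+31°): θ ← 0° +31° = 31°
crank pin P = (r cos θ, r sin θ) = (36.858194, 22.146637)
h = r sin θ − e = 22.146637 − 4 = 18.146637
x = r cos θ + √(L² − h²) = 36.858194 + √(15376.0 − 329.3004) = 36.858194 + 122.664989 = 159.523183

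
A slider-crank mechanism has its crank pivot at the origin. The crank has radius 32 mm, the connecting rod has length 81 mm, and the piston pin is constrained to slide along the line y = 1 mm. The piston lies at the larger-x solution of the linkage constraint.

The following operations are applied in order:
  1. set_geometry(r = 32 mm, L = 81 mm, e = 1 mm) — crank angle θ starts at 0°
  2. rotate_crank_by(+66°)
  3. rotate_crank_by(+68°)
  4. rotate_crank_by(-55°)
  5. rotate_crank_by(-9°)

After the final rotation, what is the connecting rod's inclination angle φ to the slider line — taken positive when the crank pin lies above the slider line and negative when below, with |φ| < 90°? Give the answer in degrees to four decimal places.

set_geometry: r = 32 mm, L = 81 mm, e = 1 mm; θ ← 0°
rotate_crank_by(+66°): θ ← 0° +66° = 66°
rotate_crank_by(+68°): θ ← 66° +68° = 134°
rotate_crank_by(-55°): θ ← 134° -55° = 79°
rotate_crank_by(-9°): θ ← 79° -9° = 70°
crank pin P = (r cos θ, r sin θ) = (10.944645, 30.070164)
h = r sin θ − e = 30.070164 − 1 = 29.070164
sin φ = h / L = 29.070164 / 81 = 0.35889091
φ = arcsin(0.35889091) = 21.032099°

21.0321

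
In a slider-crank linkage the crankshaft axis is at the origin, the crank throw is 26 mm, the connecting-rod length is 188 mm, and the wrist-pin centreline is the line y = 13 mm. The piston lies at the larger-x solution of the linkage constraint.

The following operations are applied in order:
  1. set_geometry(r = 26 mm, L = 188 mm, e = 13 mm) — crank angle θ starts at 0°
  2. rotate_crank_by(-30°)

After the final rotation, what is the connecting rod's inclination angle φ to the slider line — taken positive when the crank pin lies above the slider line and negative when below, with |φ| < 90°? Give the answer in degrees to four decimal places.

-7.9494

set_geometry: r = 26 mm, L = 188 mm, e = 13 mm; θ ← 0°
rotate_crank_by(-30°): θ ← 0° -30° = -30°
crank pin P = (r cos θ, r sin θ) = (22.516660, -13.000000)
h = r sin θ − e = -13.000000 − 13 = -26.000000
sin φ = h / L = -26.000000 / 188 = -0.13829787
φ = arcsin(-0.13829787) = -7.949363°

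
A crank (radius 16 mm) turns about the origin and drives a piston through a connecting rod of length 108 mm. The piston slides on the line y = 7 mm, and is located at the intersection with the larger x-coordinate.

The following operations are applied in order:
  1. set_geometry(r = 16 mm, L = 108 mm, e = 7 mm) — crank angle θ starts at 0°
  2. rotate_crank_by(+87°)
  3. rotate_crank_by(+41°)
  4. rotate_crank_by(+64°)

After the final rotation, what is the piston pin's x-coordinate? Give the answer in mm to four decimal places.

set_geometry: r = 16 mm, L = 108 mm, e = 7 mm; θ ← 0°
rotate_crank_by(+87°): θ ← 0° +87° = 87°
rotate_crank_by(+41°): θ ← 87° +41° = 128°
rotate_crank_by(+64°): θ ← 128° +64° = 192°
crank pin P = (r cos θ, r sin θ) = (-15.650362, -3.326587)
h = r sin θ − e = -3.326587 − 7 = -10.326587
x = r cos θ + √(L² − h²) = -15.650362 + √(11664.0 − 106.6384) = -15.650362 + 107.505170 = 91.854808

91.8548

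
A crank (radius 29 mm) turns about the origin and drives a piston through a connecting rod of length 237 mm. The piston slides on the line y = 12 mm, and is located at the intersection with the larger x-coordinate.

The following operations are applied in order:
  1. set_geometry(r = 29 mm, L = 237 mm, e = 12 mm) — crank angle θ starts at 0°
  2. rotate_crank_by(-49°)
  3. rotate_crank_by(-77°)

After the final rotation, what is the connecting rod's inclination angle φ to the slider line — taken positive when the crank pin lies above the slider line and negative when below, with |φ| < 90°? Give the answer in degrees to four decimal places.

set_geometry: r = 29 mm, L = 237 mm, e = 12 mm; θ ← 0°
rotate_crank_by(-49°): θ ← 0° -49° = -49°
rotate_crank_by(-77°): θ ← -49° -77° = -126°
crank pin P = (r cos θ, r sin θ) = (-17.045772, -23.461493)
h = r sin θ − e = -23.461493 − 12 = -35.461493
sin φ = h / L = -35.461493 / 237 = -0.14962655
φ = arcsin(-0.14962655) = -8.605285°

-8.6053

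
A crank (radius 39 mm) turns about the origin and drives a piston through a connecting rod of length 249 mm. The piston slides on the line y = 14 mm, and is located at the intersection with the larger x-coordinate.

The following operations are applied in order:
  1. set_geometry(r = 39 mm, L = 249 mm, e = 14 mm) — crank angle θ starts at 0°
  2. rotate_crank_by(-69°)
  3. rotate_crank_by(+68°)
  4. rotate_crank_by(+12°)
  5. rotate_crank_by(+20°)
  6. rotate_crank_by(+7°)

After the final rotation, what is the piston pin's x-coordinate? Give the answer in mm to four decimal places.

279.5311

set_geometry: r = 39 mm, L = 249 mm, e = 14 mm; θ ← 0°
rotate_crank_by(-69°): θ ← 0° -69° = -69°
rotate_crank_by(+68°): θ ← -69° +68° = -1°
rotate_crank_by(+12°): θ ← -1° +12° = 11°
rotate_crank_by(+20°): θ ← 11° +20° = 31°
rotate_crank_by(+7°): θ ← 31° +7° = 38°
crank pin P = (r cos θ, r sin θ) = (30.732419, 24.010798)
h = r sin θ − e = 24.010798 − 14 = 10.010798
x = r cos θ + √(L² − h²) = 30.732419 + √(62001.0 − 100.2161) = 30.732419 + 248.798682 = 279.531101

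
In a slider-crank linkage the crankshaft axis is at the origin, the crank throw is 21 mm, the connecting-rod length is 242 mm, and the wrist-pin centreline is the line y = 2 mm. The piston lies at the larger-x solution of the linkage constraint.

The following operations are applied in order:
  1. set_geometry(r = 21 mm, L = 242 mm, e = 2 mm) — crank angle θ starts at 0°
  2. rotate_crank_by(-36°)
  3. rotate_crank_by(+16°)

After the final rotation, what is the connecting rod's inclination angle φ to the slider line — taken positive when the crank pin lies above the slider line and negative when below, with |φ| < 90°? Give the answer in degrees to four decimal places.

set_geometry: r = 21 mm, L = 242 mm, e = 2 mm; θ ← 0°
rotate_crank_by(-36°): θ ← 0° -36° = -36°
rotate_crank_by(+16°): θ ← -36° +16° = -20°
crank pin P = (r cos θ, r sin θ) = (19.733545, -7.182423)
h = r sin θ − e = -7.182423 − 2 = -9.182423
sin φ = h / L = -9.182423 / 242 = -0.03794390
φ = arcsin(-0.03794390) = -2.174547°

-2.1745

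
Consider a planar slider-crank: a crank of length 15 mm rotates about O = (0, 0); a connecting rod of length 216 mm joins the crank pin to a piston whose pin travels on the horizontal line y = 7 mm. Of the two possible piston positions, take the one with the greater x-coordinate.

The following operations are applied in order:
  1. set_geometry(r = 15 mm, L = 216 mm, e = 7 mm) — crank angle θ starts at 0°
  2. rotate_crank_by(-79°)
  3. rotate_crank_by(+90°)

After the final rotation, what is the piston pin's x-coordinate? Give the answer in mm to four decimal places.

230.6848

set_geometry: r = 15 mm, L = 216 mm, e = 7 mm; θ ← 0°
rotate_crank_by(-79°): θ ← 0° -79° = -79°
rotate_crank_by(+90°): θ ← -79° +90° = 11°
crank pin P = (r cos θ, r sin θ) = (14.724408, 2.862135)
h = r sin θ − e = 2.862135 − 7 = -4.137865
x = r cos θ + √(L² − h²) = 14.724408 + √(46656.0 − 17.1219) = 14.724408 + 215.960362 = 230.684770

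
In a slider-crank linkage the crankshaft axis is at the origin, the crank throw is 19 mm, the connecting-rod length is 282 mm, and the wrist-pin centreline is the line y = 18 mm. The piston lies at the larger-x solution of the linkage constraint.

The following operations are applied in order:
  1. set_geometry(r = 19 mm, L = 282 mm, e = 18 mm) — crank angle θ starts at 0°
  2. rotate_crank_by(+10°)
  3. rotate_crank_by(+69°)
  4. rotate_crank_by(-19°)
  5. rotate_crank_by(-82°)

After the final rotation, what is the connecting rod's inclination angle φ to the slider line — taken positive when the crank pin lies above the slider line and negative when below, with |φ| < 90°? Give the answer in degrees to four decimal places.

-5.1101

set_geometry: r = 19 mm, L = 282 mm, e = 18 mm; θ ← 0°
rotate_crank_by(+10°): θ ← 0° +10° = 10°
rotate_crank_by(+69°): θ ← 10° +69° = 79°
rotate_crank_by(-19°): θ ← 79° -19° = 60°
rotate_crank_by(-82°): θ ← 60° -82° = -22°
crank pin P = (r cos θ, r sin θ) = (17.616493, -7.117525)
h = r sin θ − e = -7.117525 − 18 = -25.117525
sin φ = h / L = -25.117525 / 282 = -0.08906924
φ = arcsin(-0.08906924) = -5.110063°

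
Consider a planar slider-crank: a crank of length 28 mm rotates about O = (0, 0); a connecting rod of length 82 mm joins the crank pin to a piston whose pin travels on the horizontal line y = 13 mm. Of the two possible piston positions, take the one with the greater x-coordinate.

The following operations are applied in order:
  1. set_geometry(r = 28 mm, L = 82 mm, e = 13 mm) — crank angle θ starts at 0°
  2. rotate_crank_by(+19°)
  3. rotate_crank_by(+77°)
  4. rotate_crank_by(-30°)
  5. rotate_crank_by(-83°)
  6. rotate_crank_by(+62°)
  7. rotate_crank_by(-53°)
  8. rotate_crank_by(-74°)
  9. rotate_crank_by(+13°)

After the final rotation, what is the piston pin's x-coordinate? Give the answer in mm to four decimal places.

set_geometry: r = 28 mm, L = 82 mm, e = 13 mm; θ ← 0°
rotate_crank_by(+19°): θ ← 0° +19° = 19°
rotate_crank_by(+77°): θ ← 19° +77° = 96°
rotate_crank_by(-30°): θ ← 96° -30° = 66°
rotate_crank_by(-83°): θ ← 66° -83° = -17°
rotate_crank_by(+62°): θ ← -17° +62° = 45°
rotate_crank_by(-53°): θ ← 45° -53° = -8°
rotate_crank_by(-74°): θ ← -8° -74° = -82°
rotate_crank_by(+13°): θ ← -82° +13° = -69°
crank pin P = (r cos θ, r sin θ) = (10.034303, -26.140252)
h = r sin θ − e = -26.140252 − 13 = -39.140252
x = r cos θ + √(L² − h²) = 10.034303 + √(6724.0 − 1531.9593) = 10.034303 + 72.055816 = 82.090119

82.0901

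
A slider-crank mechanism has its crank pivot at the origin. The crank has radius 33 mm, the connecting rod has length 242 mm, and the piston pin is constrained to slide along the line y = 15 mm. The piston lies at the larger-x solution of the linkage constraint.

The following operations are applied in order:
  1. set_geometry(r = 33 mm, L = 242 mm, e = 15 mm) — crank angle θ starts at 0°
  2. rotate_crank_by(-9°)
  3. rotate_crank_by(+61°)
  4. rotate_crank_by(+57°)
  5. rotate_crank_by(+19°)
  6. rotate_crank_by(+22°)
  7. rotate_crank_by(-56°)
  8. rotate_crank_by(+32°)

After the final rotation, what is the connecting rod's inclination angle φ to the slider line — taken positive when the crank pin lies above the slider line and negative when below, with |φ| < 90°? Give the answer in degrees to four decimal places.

2.7706

set_geometry: r = 33 mm, L = 242 mm, e = 15 mm; θ ← 0°
rotate_crank_by(-9°): θ ← 0° -9° = -9°
rotate_crank_by(+61°): θ ← -9° +61° = 52°
rotate_crank_by(+57°): θ ← 52° +57° = 109°
rotate_crank_by(+19°): θ ← 109° +19° = 128°
rotate_crank_by(+22°): θ ← 128° +22° = 150°
rotate_crank_by(-56°): θ ← 150° -56° = 94°
rotate_crank_by(+32°): θ ← 94° +32° = 126°
crank pin P = (r cos θ, r sin θ) = (-19.396913, 26.697561)
h = r sin θ − e = 26.697561 − 15 = 11.697561
sin φ = h / L = 11.697561 / 242 = 0.04833703
φ = arcsin(0.04833703) = 2.770587°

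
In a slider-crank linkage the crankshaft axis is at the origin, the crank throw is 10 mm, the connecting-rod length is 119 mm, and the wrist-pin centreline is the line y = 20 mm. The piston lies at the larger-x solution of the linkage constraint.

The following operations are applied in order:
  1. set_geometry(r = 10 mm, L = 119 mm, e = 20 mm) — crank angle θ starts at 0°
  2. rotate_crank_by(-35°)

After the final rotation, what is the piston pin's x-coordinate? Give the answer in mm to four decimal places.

124.3753

set_geometry: r = 10 mm, L = 119 mm, e = 20 mm; θ ← 0°
rotate_crank_by(-35°): θ ← 0° -35° = -35°
crank pin P = (r cos θ, r sin θ) = (8.191520, -5.735764)
h = r sin θ − e = -5.735764 − 20 = -25.735764
x = r cos θ + √(L² − h²) = 8.191520 + √(14161.0 − 662.3296) = 8.191520 + 116.183779 = 124.375299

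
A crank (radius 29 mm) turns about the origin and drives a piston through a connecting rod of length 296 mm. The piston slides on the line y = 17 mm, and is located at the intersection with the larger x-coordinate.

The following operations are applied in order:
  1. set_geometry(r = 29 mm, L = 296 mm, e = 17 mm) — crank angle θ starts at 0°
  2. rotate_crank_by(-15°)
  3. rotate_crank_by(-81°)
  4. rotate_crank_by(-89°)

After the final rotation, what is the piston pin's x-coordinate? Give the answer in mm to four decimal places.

266.7563

set_geometry: r = 29 mm, L = 296 mm, e = 17 mm; θ ← 0°
rotate_crank_by(-15°): θ ← 0° -15° = -15°
rotate_crank_by(-81°): θ ← -15° -81° = -96°
rotate_crank_by(-89°): θ ← -96° -89° = -185°
crank pin P = (r cos θ, r sin θ) = (-28.889646, 2.527517)
h = r sin θ − e = 2.527517 − 17 = -14.472483
x = r cos θ + √(L² − h²) = -28.889646 + √(87616.0 − 209.4528) = -28.889646 + 295.645983 = 266.756337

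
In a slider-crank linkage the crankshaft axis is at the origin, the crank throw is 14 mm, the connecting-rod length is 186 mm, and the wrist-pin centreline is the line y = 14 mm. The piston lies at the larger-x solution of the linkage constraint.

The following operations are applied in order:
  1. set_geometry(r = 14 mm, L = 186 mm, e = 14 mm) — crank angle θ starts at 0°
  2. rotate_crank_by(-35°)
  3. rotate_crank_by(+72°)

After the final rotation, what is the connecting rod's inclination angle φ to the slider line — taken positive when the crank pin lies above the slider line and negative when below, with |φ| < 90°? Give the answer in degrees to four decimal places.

-1.7175

set_geometry: r = 14 mm, L = 186 mm, e = 14 mm; θ ← 0°
rotate_crank_by(-35°): θ ← 0° -35° = -35°
rotate_crank_by(+72°): θ ← -35° +72° = 37°
crank pin P = (r cos θ, r sin θ) = (11.180897, 8.425410)
h = r sin θ − e = 8.425410 − 14 = -5.574590
sin φ = h / L = -5.574590 / 186 = -0.02997091
φ = arcsin(-0.02997091) = -1.717464°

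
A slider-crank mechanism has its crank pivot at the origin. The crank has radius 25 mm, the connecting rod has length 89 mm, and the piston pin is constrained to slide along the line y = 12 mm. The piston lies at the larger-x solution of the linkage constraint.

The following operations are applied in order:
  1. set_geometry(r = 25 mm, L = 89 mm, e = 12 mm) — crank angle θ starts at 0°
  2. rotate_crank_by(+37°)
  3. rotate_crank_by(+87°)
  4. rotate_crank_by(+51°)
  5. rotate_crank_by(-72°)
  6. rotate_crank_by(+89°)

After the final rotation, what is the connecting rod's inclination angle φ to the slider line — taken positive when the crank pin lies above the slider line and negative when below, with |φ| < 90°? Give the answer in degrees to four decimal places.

set_geometry: r = 25 mm, L = 89 mm, e = 12 mm; θ ← 0°
rotate_crank_by(+37°): θ ← 0° +37° = 37°
rotate_crank_by(+87°): θ ← 37° +87° = 124°
rotate_crank_by(+51°): θ ← 124° +51° = 175°
rotate_crank_by(-72°): θ ← 175° -72° = 103°
rotate_crank_by(+89°): θ ← 103° +89° = 192°
crank pin P = (r cos θ, r sin θ) = (-24.453690, -5.197792)
h = r sin θ − e = -5.197792 − 12 = -17.197792
sin φ = h / L = -17.197792 / 89 = -0.19323362
φ = arcsin(-0.19323362) = -11.141555°

-11.1416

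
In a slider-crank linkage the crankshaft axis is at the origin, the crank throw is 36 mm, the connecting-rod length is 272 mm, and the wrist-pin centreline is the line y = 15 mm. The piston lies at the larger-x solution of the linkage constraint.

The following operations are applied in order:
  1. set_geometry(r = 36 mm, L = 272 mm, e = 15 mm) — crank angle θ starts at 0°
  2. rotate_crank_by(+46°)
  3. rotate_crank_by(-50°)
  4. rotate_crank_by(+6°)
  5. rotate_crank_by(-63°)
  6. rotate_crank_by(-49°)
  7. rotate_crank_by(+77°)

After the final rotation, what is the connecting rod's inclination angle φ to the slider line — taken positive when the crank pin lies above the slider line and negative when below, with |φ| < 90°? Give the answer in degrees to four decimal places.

set_geometry: r = 36 mm, L = 272 mm, e = 15 mm; θ ← 0°
rotate_crank_by(+46°): θ ← 0° +46° = 46°
rotate_crank_by(-50°): θ ← 46° -50° = -4°
rotate_crank_by(+6°): θ ← -4° +6° = 2°
rotate_crank_by(-63°): θ ← 2° -63° = -61°
rotate_crank_by(-49°): θ ← -61° -49° = -110°
rotate_crank_by(+77°): θ ← -110° +77° = -33°
crank pin P = (r cos θ, r sin θ) = (30.192140, -19.607005)
h = r sin θ − e = -19.607005 − 15 = -34.607005
sin φ = h / L = -34.607005 / 272 = -0.12723164
φ = arcsin(-0.12723164) = -7.309648°

-7.3096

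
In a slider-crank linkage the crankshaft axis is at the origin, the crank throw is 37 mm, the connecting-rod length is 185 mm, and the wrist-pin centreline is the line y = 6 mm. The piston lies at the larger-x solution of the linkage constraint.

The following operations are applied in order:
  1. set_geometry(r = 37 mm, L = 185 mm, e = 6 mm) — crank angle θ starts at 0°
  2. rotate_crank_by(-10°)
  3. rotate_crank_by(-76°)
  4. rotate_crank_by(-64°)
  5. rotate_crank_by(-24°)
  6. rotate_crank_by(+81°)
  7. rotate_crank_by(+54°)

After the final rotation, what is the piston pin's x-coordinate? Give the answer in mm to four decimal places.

set_geometry: r = 37 mm, L = 185 mm, e = 6 mm; θ ← 0°
rotate_crank_by(-10°): θ ← 0° -10° = -10°
rotate_crank_by(-76°): θ ← -10° -76° = -86°
rotate_crank_by(-64°): θ ← -86° -64° = -150°
rotate_crank_by(-24°): θ ← -150° -24° = -174°
rotate_crank_by(+81°): θ ← -174° +81° = -93°
rotate_crank_by(+54°): θ ← -93° +54° = -39°
crank pin P = (r cos θ, r sin θ) = (28.754401, -23.284854)
h = r sin θ − e = -23.284854 − 6 = -29.284854
x = r cos θ + √(L² − h²) = 28.754401 + √(34225.0 − 857.6027) = 28.754401 + 182.667450 = 211.421851

211.4219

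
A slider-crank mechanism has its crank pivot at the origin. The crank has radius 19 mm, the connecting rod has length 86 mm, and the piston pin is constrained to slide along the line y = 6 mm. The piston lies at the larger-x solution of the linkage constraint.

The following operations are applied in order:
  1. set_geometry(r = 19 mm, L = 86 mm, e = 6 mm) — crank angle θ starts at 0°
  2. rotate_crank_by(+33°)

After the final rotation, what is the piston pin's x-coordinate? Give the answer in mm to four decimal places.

set_geometry: r = 19 mm, L = 86 mm, e = 6 mm; θ ← 0°
rotate_crank_by(+33°): θ ← 0° +33° = 33°
crank pin P = (r cos θ, r sin θ) = (15.934741, 10.348142)
h = r sin θ − e = 10.348142 − 6 = 4.348142
x = r cos θ + √(L² − h²) = 15.934741 + √(7396.0 − 18.9063) = 15.934741 + 85.890009 = 101.824750

101.8247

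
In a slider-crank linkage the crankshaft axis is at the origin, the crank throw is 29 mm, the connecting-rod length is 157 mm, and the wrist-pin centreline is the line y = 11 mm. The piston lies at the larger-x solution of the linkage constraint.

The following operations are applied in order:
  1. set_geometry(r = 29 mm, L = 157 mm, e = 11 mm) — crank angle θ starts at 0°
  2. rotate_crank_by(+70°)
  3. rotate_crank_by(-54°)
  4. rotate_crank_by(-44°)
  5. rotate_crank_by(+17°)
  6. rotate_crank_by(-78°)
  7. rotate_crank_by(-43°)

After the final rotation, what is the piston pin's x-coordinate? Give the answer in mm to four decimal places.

134.1837

set_geometry: r = 29 mm, L = 157 mm, e = 11 mm; θ ← 0°
rotate_crank_by(+70°): θ ← 0° +70° = 70°
rotate_crank_by(-54°): θ ← 70° -54° = 16°
rotate_crank_by(-44°): θ ← 16° -44° = -28°
rotate_crank_by(+17°): θ ← -28° +17° = -11°
rotate_crank_by(-78°): θ ← -11° -78° = -89°
rotate_crank_by(-43°): θ ← -89° -43° = -132°
crank pin P = (r cos θ, r sin θ) = (-19.404788, -21.551200)
h = r sin θ − e = -21.551200 − 11 = -32.551200
x = r cos θ + √(L² − h²) = -19.404788 + √(24649.0 − 1059.5806) = -19.404788 + 153.588474 = 134.183687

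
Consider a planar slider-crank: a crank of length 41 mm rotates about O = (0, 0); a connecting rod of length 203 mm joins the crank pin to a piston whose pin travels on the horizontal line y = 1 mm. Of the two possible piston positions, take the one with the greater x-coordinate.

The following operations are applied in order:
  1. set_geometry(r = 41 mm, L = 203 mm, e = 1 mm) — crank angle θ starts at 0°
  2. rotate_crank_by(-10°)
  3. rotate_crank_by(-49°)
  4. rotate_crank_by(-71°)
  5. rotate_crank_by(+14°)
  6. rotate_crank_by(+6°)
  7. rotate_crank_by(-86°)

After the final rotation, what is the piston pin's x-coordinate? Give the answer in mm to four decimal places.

163.3267

set_geometry: r = 41 mm, L = 203 mm, e = 1 mm; θ ← 0°
rotate_crank_by(-10°): θ ← 0° -10° = -10°
rotate_crank_by(-49°): θ ← -10° -49° = -59°
rotate_crank_by(-71°): θ ← -59° -71° = -130°
rotate_crank_by(+14°): θ ← -130° +14° = -116°
rotate_crank_by(+6°): θ ← -116° +6° = -110°
rotate_crank_by(-86°): θ ← -110° -86° = -196°
crank pin P = (r cos θ, r sin θ) = (-39.411730, 11.301132)
h = r sin θ − e = 11.301132 − 1 = 10.301132
x = r cos θ + √(L² − h²) = -39.411730 + √(41209.0 − 106.1133) = -39.411730 + 202.738469 = 163.326739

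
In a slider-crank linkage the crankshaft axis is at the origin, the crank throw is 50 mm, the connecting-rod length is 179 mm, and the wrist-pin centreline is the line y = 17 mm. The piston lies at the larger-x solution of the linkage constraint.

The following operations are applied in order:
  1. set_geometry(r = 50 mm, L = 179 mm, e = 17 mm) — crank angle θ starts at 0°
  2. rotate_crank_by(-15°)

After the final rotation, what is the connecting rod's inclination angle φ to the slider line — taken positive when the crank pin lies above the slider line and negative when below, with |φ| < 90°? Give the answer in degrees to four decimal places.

set_geometry: r = 50 mm, L = 179 mm, e = 17 mm; θ ← 0°
rotate_crank_by(-15°): θ ← 0° -15° = -15°
crank pin P = (r cos θ, r sin θ) = (48.296291, -12.940952)
h = r sin θ − e = -12.940952 − 17 = -29.940952
sin φ = h / L = -29.940952 / 179 = -0.16726789
φ = arcsin(-0.16726789) = -9.629006°

-9.6290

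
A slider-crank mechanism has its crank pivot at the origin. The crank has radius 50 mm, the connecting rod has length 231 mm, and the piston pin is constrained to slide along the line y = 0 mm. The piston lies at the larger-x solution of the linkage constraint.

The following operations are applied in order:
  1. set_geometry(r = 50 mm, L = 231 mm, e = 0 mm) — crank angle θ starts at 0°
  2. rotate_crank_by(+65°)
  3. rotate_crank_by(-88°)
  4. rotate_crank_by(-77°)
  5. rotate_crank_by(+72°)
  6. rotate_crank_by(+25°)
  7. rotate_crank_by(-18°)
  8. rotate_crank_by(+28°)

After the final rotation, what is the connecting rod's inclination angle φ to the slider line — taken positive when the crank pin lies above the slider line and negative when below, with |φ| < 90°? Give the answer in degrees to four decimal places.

1.5116

set_geometry: r = 50 mm, L = 231 mm, e = 0 mm; θ ← 0°
rotate_crank_by(+65°): θ ← 0° +65° = 65°
rotate_crank_by(-88°): θ ← 65° -88° = -23°
rotate_crank_by(-77°): θ ← -23° -77° = -100°
rotate_crank_by(+72°): θ ← -100° +72° = -28°
rotate_crank_by(+25°): θ ← -28° +25° = -3°
rotate_crank_by(-18°): θ ← -3° -18° = -21°
rotate_crank_by(+28°): θ ← -21° +28° = 7°
crank pin P = (r cos θ, r sin θ) = (49.627308, 6.093467)
h = r sin θ − e = 6.093467 − 0 = 6.093467
sin φ = h / L = 6.093467 / 231 = 0.02637865
φ = arcsin(0.02637865) = 1.511560°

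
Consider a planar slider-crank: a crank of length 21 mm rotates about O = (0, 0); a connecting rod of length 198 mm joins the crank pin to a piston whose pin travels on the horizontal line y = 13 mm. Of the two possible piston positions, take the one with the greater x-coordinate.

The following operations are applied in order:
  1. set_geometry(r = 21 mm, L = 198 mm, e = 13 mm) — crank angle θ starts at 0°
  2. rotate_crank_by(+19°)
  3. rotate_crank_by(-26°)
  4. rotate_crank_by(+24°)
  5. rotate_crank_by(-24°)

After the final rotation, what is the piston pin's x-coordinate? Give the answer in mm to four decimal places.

218.2312

set_geometry: r = 21 mm, L = 198 mm, e = 13 mm; θ ← 0°
rotate_crank_by(+19°): θ ← 0° +19° = 19°
rotate_crank_by(-26°): θ ← 19° -26° = -7°
rotate_crank_by(+24°): θ ← -7° +24° = 17°
rotate_crank_by(-24°): θ ← 17° -24° = -7°
crank pin P = (r cos θ, r sin θ) = (20.843469, -2.559256)
h = r sin θ − e = -2.559256 − 13 = -15.559256
x = r cos θ + √(L² − h²) = 20.843469 + √(39204.0 − 242.0905) = 20.843469 + 197.387714 = 218.231183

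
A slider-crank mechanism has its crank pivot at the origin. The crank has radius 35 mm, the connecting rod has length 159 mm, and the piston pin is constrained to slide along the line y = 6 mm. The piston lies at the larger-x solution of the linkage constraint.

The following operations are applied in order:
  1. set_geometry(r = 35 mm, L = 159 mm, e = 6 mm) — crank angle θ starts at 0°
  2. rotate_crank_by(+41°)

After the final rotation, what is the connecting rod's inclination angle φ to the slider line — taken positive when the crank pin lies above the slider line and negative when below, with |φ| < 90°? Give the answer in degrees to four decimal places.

6.1239

set_geometry: r = 35 mm, L = 159 mm, e = 6 mm; θ ← 0°
rotate_crank_by(+41°): θ ← 0° +41° = 41°
crank pin P = (r cos θ, r sin θ) = (26.414835, 22.962066)
h = r sin θ − e = 22.962066 − 6 = 16.962066
sin φ = h / L = 16.962066 / 159 = 0.10667966
φ = arcsin(0.10667966) = 6.123948°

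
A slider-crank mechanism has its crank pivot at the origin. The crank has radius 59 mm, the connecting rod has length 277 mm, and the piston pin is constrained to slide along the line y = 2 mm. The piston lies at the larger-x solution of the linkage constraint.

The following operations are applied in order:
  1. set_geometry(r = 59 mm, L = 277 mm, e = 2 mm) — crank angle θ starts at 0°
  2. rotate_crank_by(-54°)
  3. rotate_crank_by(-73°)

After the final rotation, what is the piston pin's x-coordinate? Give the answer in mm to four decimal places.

set_geometry: r = 59 mm, L = 277 mm, e = 2 mm; θ ← 0°
rotate_crank_by(-54°): θ ← 0° -54° = -54°
rotate_crank_by(-73°): θ ← -54° -73° = -127°
crank pin P = (r cos θ, r sin θ) = (-35.507086, -47.119495)
h = r sin θ − e = -47.119495 − 2 = -49.119495
x = r cos θ + √(L² − h²) = -35.507086 + √(76729.0 − 2412.7248) = -35.507086 + 272.610116 = 237.103029

237.1030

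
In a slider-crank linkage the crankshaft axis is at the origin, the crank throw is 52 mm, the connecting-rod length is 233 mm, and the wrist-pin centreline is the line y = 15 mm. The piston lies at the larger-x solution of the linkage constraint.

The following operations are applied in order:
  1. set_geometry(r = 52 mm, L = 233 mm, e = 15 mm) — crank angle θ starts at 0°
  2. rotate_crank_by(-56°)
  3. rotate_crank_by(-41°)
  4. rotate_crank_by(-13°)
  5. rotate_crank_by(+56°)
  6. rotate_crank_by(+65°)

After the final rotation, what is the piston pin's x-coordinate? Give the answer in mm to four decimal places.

283.9893

set_geometry: r = 52 mm, L = 233 mm, e = 15 mm; θ ← 0°
rotate_crank_by(-56°): θ ← 0° -56° = -56°
rotate_crank_by(-41°): θ ← -56° -41° = -97°
rotate_crank_by(-13°): θ ← -97° -13° = -110°
rotate_crank_by(+56°): θ ← -110° +56° = -54°
rotate_crank_by(+65°): θ ← -54° +65° = 11°
crank pin P = (r cos θ, r sin θ) = (51.044614, 9.922068)
h = r sin θ − e = 9.922068 − 15 = -5.077932
x = r cos θ + √(L² − h²) = 51.044614 + √(54289.0 − 25.7854) = 51.044614 + 232.944660 = 283.989273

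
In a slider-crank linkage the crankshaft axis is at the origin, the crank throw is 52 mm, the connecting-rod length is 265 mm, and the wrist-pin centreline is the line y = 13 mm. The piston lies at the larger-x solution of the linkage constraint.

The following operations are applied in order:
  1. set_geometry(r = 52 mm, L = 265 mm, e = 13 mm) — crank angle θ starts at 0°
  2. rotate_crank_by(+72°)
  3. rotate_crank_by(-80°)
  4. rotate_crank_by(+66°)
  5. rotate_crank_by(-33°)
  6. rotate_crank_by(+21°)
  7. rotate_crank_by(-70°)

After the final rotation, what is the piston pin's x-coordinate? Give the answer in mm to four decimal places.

310.2947

set_geometry: r = 52 mm, L = 265 mm, e = 13 mm; θ ← 0°
rotate_crank_by(+72°): θ ← 0° +72° = 72°
rotate_crank_by(-80°): θ ← 72° -80° = -8°
rotate_crank_by(+66°): θ ← -8° +66° = 58°
rotate_crank_by(-33°): θ ← 58° -33° = 25°
rotate_crank_by(+21°): θ ← 25° +21° = 46°
rotate_crank_by(-70°): θ ← 46° -70° = -24°
crank pin P = (r cos θ, r sin θ) = (47.504364, -21.150305)
h = r sin θ − e = -21.150305 − 13 = -34.150305
x = r cos θ + √(L² − h²) = 47.504364 + √(70225.0 − 1166.2434) = 47.504364 + 262.790328 = 310.294692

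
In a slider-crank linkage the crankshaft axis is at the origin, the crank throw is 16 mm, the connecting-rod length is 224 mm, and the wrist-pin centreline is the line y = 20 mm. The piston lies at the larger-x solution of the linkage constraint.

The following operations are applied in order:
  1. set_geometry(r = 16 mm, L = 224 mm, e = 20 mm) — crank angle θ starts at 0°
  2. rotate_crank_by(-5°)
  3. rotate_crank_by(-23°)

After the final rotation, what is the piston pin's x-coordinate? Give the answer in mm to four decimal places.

236.4313

set_geometry: r = 16 mm, L = 224 mm, e = 20 mm; θ ← 0°
rotate_crank_by(-5°): θ ← 0° -5° = -5°
rotate_crank_by(-23°): θ ← -5° -23° = -28°
crank pin P = (r cos θ, r sin θ) = (14.127161, -7.511545)
h = r sin θ − e = -7.511545 − 20 = -27.511545
x = r cos θ + √(L² − h²) = 14.127161 + √(50176.0 − 756.8851) = 14.127161 + 222.304105 = 236.431266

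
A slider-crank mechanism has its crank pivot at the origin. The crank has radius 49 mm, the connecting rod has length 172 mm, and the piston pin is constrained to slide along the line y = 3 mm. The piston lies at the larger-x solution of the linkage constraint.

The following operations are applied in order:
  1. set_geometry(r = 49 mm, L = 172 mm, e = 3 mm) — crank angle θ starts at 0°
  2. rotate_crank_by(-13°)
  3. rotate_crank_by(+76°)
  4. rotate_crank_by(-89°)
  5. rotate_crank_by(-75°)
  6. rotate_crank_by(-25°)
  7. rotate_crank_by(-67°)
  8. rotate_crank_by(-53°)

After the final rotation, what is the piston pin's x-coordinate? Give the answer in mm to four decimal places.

146.9225

set_geometry: r = 49 mm, L = 172 mm, e = 3 mm; θ ← 0°
rotate_crank_by(-13°): θ ← 0° -13° = -13°
rotate_crank_by(+76°): θ ← -13° +76° = 63°
rotate_crank_by(-89°): θ ← 63° -89° = -26°
rotate_crank_by(-75°): θ ← -26° -75° = -101°
rotate_crank_by(-25°): θ ← -101° -25° = -126°
rotate_crank_by(-67°): θ ← -126° -67° = -193°
rotate_crank_by(-53°): θ ← -193° -53° = -246°
crank pin P = (r cos θ, r sin θ) = (-19.930096, 44.763727)
h = r sin θ − e = 44.763727 − 3 = 41.763727
x = r cos θ + √(L² − h²) = -19.930096 + √(29584.0 − 1744.2089) = -19.930096 + 166.852603 = 146.922507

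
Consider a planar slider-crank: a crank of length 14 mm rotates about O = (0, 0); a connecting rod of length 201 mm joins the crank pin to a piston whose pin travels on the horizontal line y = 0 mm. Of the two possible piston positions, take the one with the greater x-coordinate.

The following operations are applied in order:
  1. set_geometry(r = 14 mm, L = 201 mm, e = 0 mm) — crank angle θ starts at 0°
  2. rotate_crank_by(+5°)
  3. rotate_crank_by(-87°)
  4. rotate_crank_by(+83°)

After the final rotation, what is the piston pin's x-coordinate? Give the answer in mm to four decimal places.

set_geometry: r = 14 mm, L = 201 mm, e = 0 mm; θ ← 0°
rotate_crank_by(+5°): θ ← 0° +5° = 5°
rotate_crank_by(-87°): θ ← 5° -87° = -82°
rotate_crank_by(+83°): θ ← -82° +83° = 1°
crank pin P = (r cos θ, r sin θ) = (13.997868, 0.244334)
h = r sin θ − e = 0.244334 − 0 = 0.244334
x = r cos θ + √(L² − h²) = 13.997868 + √(40401.0 − 0.0597) = 13.997868 + 200.999851 = 214.997719

214.9977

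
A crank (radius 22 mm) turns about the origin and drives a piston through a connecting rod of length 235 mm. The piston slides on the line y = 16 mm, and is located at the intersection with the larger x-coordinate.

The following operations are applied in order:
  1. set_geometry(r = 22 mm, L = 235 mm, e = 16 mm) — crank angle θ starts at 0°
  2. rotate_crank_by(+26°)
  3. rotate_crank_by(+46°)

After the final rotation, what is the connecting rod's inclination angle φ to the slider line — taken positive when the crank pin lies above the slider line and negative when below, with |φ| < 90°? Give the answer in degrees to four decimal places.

1.2004

set_geometry: r = 22 mm, L = 235 mm, e = 16 mm; θ ← 0°
rotate_crank_by(+26°): θ ← 0° +26° = 26°
rotate_crank_by(+46°): θ ← 26° +46° = 72°
crank pin P = (r cos θ, r sin θ) = (6.798374, 20.923243)
h = r sin θ − e = 20.923243 − 16 = 4.923243
sin φ = h / L = 4.923243 / 235 = 0.02094997
φ = arcsin(0.02094997) = 1.200433°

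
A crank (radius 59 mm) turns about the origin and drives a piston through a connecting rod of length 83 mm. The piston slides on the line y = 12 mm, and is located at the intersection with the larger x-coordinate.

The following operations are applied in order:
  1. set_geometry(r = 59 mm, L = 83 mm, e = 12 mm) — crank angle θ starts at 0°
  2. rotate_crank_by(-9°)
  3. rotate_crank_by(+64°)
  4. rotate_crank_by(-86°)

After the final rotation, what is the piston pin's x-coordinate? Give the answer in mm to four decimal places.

set_geometry: r = 59 mm, L = 83 mm, e = 12 mm; θ ← 0°
rotate_crank_by(-9°): θ ← 0° -9° = -9°
rotate_crank_by(+64°): θ ← -9° +64° = 55°
rotate_crank_by(-86°): θ ← 55° -86° = -31°
crank pin P = (r cos θ, r sin θ) = (50.572871, -30.387246)
h = r sin θ − e = -30.387246 − 12 = -42.387246
x = r cos θ + √(L² − h²) = 50.572871 + √(6889.0 − 1796.6787) = 50.572871 + 71.360503 = 121.933373

121.9334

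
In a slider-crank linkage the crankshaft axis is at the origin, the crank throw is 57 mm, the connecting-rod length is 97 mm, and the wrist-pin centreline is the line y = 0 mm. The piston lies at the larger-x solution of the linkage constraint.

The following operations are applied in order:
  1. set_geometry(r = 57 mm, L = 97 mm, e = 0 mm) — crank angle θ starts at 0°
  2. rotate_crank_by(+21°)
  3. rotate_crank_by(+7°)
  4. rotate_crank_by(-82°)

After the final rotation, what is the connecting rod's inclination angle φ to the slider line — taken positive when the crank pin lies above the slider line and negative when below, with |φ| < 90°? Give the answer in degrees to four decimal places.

-28.3855

set_geometry: r = 57 mm, L = 97 mm, e = 0 mm; θ ← 0°
rotate_crank_by(+21°): θ ← 0° +21° = 21°
rotate_crank_by(+7°): θ ← 21° +7° = 28°
rotate_crank_by(-82°): θ ← 28° -82° = -54°
crank pin P = (r cos θ, r sin θ) = (33.503759, -46.113969)
h = r sin θ − e = -46.113969 − 0 = -46.113969
sin φ = h / L = -46.113969 / 97 = -0.47540174
φ = arcsin(-0.47540174) = -28.385510°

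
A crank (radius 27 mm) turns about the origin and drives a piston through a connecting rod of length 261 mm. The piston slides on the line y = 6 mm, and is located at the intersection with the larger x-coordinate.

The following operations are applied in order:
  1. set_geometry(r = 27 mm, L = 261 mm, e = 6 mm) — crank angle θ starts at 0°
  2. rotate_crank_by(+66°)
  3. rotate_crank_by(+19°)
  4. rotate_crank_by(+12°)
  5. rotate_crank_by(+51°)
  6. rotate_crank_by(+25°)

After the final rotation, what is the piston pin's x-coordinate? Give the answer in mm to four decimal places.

set_geometry: r = 27 mm, L = 261 mm, e = 6 mm; θ ← 0°
rotate_crank_by(+66°): θ ← 0° +66° = 66°
rotate_crank_by(+19°): θ ← 66° +19° = 85°
rotate_crank_by(+12°): θ ← 85° +12° = 97°
rotate_crank_by(+51°): θ ← 97° +51° = 148°
rotate_crank_by(+25°): θ ← 148° +25° = 173°
crank pin P = (r cos θ, r sin θ) = (-26.798746, 3.290472)
h = r sin θ − e = 3.290472 − 6 = -2.709528
x = r cos θ + √(L² − h²) = -26.798746 + √(68121.0 − 7.3415) = -26.798746 + 260.985935 = 234.187189

234.1872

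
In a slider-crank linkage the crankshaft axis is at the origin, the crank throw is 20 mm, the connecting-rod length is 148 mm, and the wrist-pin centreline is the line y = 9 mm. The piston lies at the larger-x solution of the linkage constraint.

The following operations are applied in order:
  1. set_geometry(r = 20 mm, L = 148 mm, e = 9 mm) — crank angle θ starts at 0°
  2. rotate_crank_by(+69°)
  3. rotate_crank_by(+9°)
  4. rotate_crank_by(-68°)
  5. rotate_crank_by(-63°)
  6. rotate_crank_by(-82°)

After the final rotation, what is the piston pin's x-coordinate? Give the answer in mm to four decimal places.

132.0373

set_geometry: r = 20 mm, L = 148 mm, e = 9 mm; θ ← 0°
rotate_crank_by(+69°): θ ← 0° +69° = 69°
rotate_crank_by(+9°): θ ← 69° +9° = 78°
rotate_crank_by(-68°): θ ← 78° -68° = 10°
rotate_crank_by(-63°): θ ← 10° -63° = -53°
rotate_crank_by(-82°): θ ← -53° -82° = -135°
crank pin P = (r cos θ, r sin θ) = (-14.142136, -14.142136)
h = r sin θ − e = -14.142136 − 9 = -23.142136
x = r cos θ + √(L² − h²) = -14.142136 + √(21904.0 − 535.5584) = -14.142136 + 146.179484 = 132.037348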